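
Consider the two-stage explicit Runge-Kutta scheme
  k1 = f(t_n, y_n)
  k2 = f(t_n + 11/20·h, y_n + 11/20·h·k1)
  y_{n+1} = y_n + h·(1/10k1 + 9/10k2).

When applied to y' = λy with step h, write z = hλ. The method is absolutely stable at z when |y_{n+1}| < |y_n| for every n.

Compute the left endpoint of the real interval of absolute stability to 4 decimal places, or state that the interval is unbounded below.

left endpoint -2.0202.

Test eqn y'=λy, z=hλ:
  k1=λy_n ⇒ h·k1=z·y_n;  k2=λ(1+11/20z)y_n ⇒ h·k2=z(1+11/20z)y_n
  y_{n+1}/y_n = 1 + 1/10z + 9/10z(1+11/20z) = 1 + z + 99/200z²
  ⇒ R(z) = 1 + z + 99/200z².

Find x<0 with |R(x)|<1.
x=-1.64: |R|=0.6914
R=1: x+99/200x²=0 ⇒ x=−200/99=-2.0202; min R=1−1/(4·99/200)=0.4949>−1
Confirm numerically:
  x=-1.459: |R|=0.59470 <1
  x=-1.348: |R|=0.55147 <1
  x=-0.937: |R|=0.49759 <1
  x=-0.910: |R|=0.49991 <1
  x=-2.313: |R|=1.33523 >1
  x=-2.221: |R|=1.22076 >1
  x=-2.158: |R|=1.14720 >1
So |R|<1 on (-2.0202, 0).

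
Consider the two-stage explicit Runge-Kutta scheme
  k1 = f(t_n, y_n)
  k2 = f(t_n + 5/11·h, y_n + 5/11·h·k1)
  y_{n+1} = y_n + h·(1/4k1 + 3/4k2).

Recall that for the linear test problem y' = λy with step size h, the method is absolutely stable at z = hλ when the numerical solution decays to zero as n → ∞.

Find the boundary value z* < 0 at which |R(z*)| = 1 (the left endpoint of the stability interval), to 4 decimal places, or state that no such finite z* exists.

With y'=λy (z=hλ):
  k1=λy_n ⇒ h·k1=z·y_n;  k2=λ(1+5/11z)y_n ⇒ h·k2=z(1+5/11z)y_n
  y_{n+1}/y_n = 1 + 1/4z + 3/4z(1+5/11z) = 1 + z + 15/44z²
  Hence R(z) = 1 + z + 15/44z².

Solve |R(x)|<1 on ℝ⁻.
x=-1.11: |R|=0.3100
R=1: x+15/44x²=0 ⇒ x=−44/15=-2.9333; min R=1−1/(4·15/44)=0.2667>−1
Confirm numerically:
  x=-2.718: |R|=0.80047 <1
  x=-2.525: |R|=0.64851 <1
  x=-1.767: |R|=0.29742 <1
  x=-1.681: |R|=0.28233 <1
  x=-3.495: |R|=1.66921 >1
  x=-3.486: |R|=1.65679 >1
  x=-3.389: |R|=1.52645 >1
So |R|<1 on (-2.9333, 0).

left endpoint -2.9333.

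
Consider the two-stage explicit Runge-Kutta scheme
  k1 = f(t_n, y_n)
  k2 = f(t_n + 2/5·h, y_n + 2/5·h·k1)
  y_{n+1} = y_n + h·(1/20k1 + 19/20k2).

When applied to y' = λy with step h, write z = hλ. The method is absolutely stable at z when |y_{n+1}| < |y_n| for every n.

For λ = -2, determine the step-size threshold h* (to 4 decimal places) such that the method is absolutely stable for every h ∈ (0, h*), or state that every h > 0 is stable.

(-2.6316,0); λ=-2 ⇒ h* = (50/19)/2 = 1.3158.

With y'=λy (z=hλ):
  k1=λy_n ⇒ h·k1=z·y_n;  k2=λ(1+2/5z)y_n ⇒ h·k2=z(1+2/5z)y_n
  y_{n+1}/y_n = 1 + 1/20z + 19/20z(1+2/5z) = 1 + z + 19/50z²
  ⇒ R(z) = 1 + z + 19/50z².

Solve |R(x)|<1 on ℝ⁻.
x=-1.53: |R|=0.3595
R=1: x+19/50x²=0 ⇒ x=−50/19=-2.6316; min R=1−1/(4·19/50)=0.3421>−1
Confirm numerically:
  x=-2.174: |R|=0.62198 <1
  x=-1.709: |R|=0.40086 <1
  x=-1.242: |R|=0.34417 <1
  x=-3.162: |R|=1.63733 >1
  x=-2.744: |R|=1.11722 >1
Stable set (-2.6316, 0).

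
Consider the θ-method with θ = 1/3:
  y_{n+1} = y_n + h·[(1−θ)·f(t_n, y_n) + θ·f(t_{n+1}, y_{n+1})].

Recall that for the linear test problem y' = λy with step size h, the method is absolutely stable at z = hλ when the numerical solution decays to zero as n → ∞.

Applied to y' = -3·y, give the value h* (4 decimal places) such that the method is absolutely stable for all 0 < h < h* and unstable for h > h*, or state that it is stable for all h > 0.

(-6.0000,0); λ=-3 ⇒ h* = (6)/3 = 2.0000.

Set f=λy, z=hλ:
  y_{n+1} = y_n + z·[2/3·y_n + 1/3·y_{n+1}] ⇒ (1 − 1/3z)y_{n+1} = (1 + 2/3z)y_n
  R(z) = (1 + 2/3z)/(1 − 1/3z).

Solve |R(x)|<1 on ℝ⁻.
x=-0.56: |R|=0.5281
R=−1: 1+2/3x = −1+1/3x ⇒ -1/3x=2 ⇒ x=2/(-1/3)=-6.0000
Confirm numerically:
  x=-5.552: |R|=0.94761 <1
  x=-4.269: |R|=0.76187 <1
  x=-4.201: |R|=0.75017 <1
  x=-2.593: |R|=0.39085 <1
  x=-6.474: |R|=1.05003 >1
  x=-6.063: |R|=1.00695 >1
So |R|<1 on (-6.0000, 0).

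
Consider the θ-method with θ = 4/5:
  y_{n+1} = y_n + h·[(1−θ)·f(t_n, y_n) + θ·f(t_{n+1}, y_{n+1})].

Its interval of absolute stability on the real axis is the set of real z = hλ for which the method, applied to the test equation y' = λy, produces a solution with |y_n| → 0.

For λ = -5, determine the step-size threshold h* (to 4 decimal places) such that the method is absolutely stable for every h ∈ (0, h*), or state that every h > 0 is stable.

With y'=λy (z=hλ):
  y_{n+1} = y_n + z·[1/5·y_n + 4/5·y_{n+1}] ⇒ (1 − 4/5z)y_{n+1} = (1 + 1/5z)y_n
  Hence R(z) = (1 + 1/5z)/(1 − 4/5z).

Boundary: |R(x)|=1, x<0.
x=-1.22: |R|=0.3826
x=-2: |R|=0.2308
x=-10: |R|=0.1111
x=-100: |R|=0.2346
θ=4/5≥1/2 ⇒ |1+1/5x|<|1−4/5x| ∀x<0 ⇒ interval (−∞,0).

unbounded; (−∞, 0). Any h>0 works for λ=-5.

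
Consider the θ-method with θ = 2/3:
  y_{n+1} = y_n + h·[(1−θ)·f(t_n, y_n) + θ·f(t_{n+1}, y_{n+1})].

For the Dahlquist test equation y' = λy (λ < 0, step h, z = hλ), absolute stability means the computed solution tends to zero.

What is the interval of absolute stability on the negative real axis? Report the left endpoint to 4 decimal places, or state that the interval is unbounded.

On y'=λy, z=hλ:
  y_{n+1} = y_n + z·[1/3·y_n + 2/3·y_{n+1}] ⇒ (1 − 2/3z)y_{n+1} = (1 + 1/3z)y_n
  ⇒ R(z) = (1 + 1/3z)/(1 − 2/3z).

Solve |R(x)|<1 on ℝ⁻.
x=-1.79: |R|=0.1839
x=-2: |R|=0.1429
x=-10: |R|=0.3043
x=-100: |R|=0.4778
θ=2/3≥1/2 ⇒ |1+1/3x|<|1−2/3x| ∀x<0 ⇒ unbounded interval.

(−∞, 0) — no finite endpoint.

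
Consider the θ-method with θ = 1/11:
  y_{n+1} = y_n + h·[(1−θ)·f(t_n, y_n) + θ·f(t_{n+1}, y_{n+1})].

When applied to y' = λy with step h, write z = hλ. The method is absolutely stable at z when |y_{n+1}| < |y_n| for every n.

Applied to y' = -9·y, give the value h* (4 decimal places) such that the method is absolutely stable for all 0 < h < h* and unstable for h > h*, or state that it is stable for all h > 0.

(-2.4444,0); λ=-9 ⇒ h* = (22/9)/9 = 0.2716.

With y'=λy (z=hλ):
  y_{n+1} = y_n + z·[10/11·y_n + 1/11·y_{n+1}] ⇒ (1 − 1/11z)y_{n+1} = (1 + 10/11z)y_n
  R(z) = (1 + 10/11z)/(1 − 1/11z).

Boundary: |R(x)|=1, x<0.
x=-1.13: |R|=0.0247
R=−1: 1+10/11x = −1+1/11x ⇒ -9/11x=2 ⇒ x=2/(-9/11)=-2.4444
Confirm numerically:
  x=-2.205: |R|=0.83680 <1
  x=-1.780: |R|=0.53208 <1
  x=-1.134: |R|=0.02802 <1
  x=-3.000: |R|=1.35714 >1
  x=-2.821: |R|=1.24521 >1
  x=-2.659: |R|=1.14137 >1
Interval (-2.4444, 0).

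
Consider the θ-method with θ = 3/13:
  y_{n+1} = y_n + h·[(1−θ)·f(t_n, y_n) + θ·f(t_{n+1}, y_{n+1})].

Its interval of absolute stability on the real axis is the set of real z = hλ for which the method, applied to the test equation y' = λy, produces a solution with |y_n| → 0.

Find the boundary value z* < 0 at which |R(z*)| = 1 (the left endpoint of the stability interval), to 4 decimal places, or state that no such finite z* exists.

With y'=λy (z=hλ):
  y_{n+1} = y_n + z·[10/13·y_n + 3/13·y_{n+1}] ⇒ (1 − 3/13z)y_{n+1} = (1 + 10/13z)y_n
  ⇒ R(z) = (1 + 10/13z)/(1 − 3/13z).

Find x<0 with |R(x)|<1.
x=-1.4: |R|=0.0581
R=−1: 1+10/13x = −1+3/13x ⇒ -7/13x=2 ⇒ x=2/(-7/13)=-3.7143
Confirm numerically:
  x=-3.690: |R|=0.99294 <1
  x=-1.928: |R|=0.33433 <1
  x=-1.858: |R|=0.30042 <1
  x=-4.025: |R|=1.08674 >1
  x=-3.807: |R|=1.02658 >1
Interval (-3.7143, 0).

z* = -3.7143.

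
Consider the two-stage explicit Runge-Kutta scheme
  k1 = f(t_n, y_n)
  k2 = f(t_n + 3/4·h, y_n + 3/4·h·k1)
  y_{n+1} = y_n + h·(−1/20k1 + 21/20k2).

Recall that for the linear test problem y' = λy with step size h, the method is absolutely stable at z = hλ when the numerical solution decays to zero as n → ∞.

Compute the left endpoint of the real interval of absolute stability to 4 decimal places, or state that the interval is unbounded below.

z* = -1.2698.

On y'=λy, z=hλ:
  k1=λy_n ⇒ h·k1=z·y_n;  k2=λ(1+3/4z)y_n ⇒ h·k2=z(1+3/4z)y_n
  y_{n+1}/y_n = 1 − 1/20z + 21/20z(1+3/4z) = 1 + z + 63/80z²
  ⇒ R(z) = 1 + z + 63/80z².

Solve |R(x)|<1 on ℝ⁻.
x=-0.58: |R|=0.6849
R=1: x+63/80x²=0 ⇒ x=−80/63=-1.2698; min R=1−1/(4·63/80)=0.6825>−1
Confirm numerically:
  x=-1.027: |R|=0.80360 <1
  x=-0.705: |R|=0.68641 <1
  x=-0.682: |R|=0.68429 <1
  x=-0.530: |R|=0.69121 <1
  x=-1.831: |R|=1.80914 >1
  x=-1.792: |R|=1.73687 >1
  x=-1.687: |R|=1.55420 >1
Interval (-1.2698, 0).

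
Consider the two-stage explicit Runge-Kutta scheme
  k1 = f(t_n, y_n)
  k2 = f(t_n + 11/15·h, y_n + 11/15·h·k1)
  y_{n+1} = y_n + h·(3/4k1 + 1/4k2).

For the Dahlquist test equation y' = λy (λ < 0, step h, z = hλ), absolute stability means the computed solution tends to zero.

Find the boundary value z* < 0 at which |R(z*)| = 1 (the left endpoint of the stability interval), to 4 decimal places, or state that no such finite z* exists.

left endpoint -5.4545.

On y'=λy, z=hλ:
  k1=λy_n ⇒ h·k1=z·y_n;  k2=λ(1+11/15z)y_n ⇒ h·k2=z(1+11/15z)y_n
  y_{n+1}/y_n = 1 + 3/4z + 1/4z(1+11/15z) = 1 + z + 11/60z²
  ⇒ R(z) = 1 + z + 11/60z².

Need |R(x)|<1, x<0.
x=-1.26: |R|=0.0311
R=1: x+11/60x²=0 ⇒ x=−60/11=-5.4545; min R=1−1/(4·11/60)=-0.3636>−1
Confirm numerically:
  x=-3.665: |R|=0.20243 <1
  x=-3.330: |R|=0.29704 <1
  x=-3.262: |R|=0.31122 <1
  x=-5.971: |R|=1.56535 >1
  x=-5.722: |R|=1.28057 >1
Interval (-5.4545, 0).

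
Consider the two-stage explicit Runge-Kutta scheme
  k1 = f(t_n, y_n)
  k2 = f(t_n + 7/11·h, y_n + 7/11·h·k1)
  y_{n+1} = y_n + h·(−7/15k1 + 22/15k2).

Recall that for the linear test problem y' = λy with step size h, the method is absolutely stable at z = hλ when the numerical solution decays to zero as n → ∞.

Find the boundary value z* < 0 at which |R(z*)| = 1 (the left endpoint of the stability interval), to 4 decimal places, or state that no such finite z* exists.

With y'=λy (z=hλ):
  k1=λy_n ⇒ h·k1=z·y_n;  k2=λ(1+7/11z)y_n ⇒ h·k2=z(1+7/11z)y_n
  y_{n+1}/y_n = 1 − 7/15z + 22/15z(1+7/11z) = 1 + z + 14/15z²
  so R(z) = 1 + z + 14/15z².

Need |R(x)|<1, x<0.
x=-1.2: |R|=1.1440
R=1: x+14/15x²=0 ⇒ x=−15/14=-1.0714; min R=1−1/(4·14/15)=0.7321>−1
Confirm numerically:
  x=-0.711: |R|=0.76082 <1
  x=-0.558: |R|=0.73261 <1
  x=-0.472: |R|=0.73593 <1
  x=-1.646: |R|=1.88269 >1
  x=-1.270: |R|=1.23537 >1
  x=-1.217: |R|=1.16535 >1
Stable set (-1.0714, 0).

left endpoint -1.0714.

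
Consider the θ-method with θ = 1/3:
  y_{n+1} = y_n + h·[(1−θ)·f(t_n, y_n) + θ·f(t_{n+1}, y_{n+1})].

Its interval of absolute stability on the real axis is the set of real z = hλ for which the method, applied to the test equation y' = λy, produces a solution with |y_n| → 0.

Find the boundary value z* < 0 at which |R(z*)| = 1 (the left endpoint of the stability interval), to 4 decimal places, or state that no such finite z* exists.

z* = -6.0000.

On y'=λy, z=hλ:
  y_{n+1} = y_n + z·[2/3·y_n + 1/3·y_{n+1}] ⇒ (1 − 1/3z)y_{n+1} = (1 + 2/3z)y_n
  Hence R(z) = (1 + 2/3z)/(1 − 1/3z).

Find x<0 with |R(x)|<1.
x=-1.65: |R|=0.0645
R=−1: 1+2/3x = −1+1/3x ⇒ -1/3x=2 ⇒ x=2/(-1/3)=-6.0000
Confirm numerically:
  x=-5.813: |R|=0.97878 <1
  x=-5.370: |R|=0.92473 <1
  x=-4.912: |R|=0.86249 <1
  x=-6.576: |R|=1.06015 >1
  x=-6.405: |R|=1.04306 >1
  x=-6.130: |R|=1.01424 >1
Stable set (-6.0000, 0).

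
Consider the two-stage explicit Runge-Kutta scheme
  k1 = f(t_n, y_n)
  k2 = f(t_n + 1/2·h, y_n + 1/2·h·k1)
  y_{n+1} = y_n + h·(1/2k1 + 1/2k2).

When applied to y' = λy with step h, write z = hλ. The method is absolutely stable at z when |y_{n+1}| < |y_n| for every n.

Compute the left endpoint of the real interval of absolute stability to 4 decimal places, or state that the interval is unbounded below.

With y'=λy (z=hλ):
  k1=λy_n ⇒ h·k1=z·y_n;  k2=λ(1+1/2z)y_n ⇒ h·k2=z(1+1/2z)y_n
  y_{n+1}/y_n = 1 + 1/2z + 1/2z(1+1/2z) = 1 + z + 1/4z²
  ⇒ R(z) = 1 + z + 1/4z².

Find x<0 with |R(x)|<1.
x=-1.03: |R|=0.2352
R=1: x+1/4x²=0 ⇒ x=−4=-4.0000; min R=1−1/(4·1/4)=0.0000>−1
Confirm numerically:
  x=-3.946: |R|=0.94673 <1
  x=-3.846: |R|=0.85193 <1
  x=-3.429: |R|=0.51051 <1
  x=-2.042: |R|=0.00044 <1
  x=-4.489: |R|=1.54878 >1
  x=-4.131: |R|=1.13529 >1
Stable set (-4.0000, 0).

left endpoint -4.0000.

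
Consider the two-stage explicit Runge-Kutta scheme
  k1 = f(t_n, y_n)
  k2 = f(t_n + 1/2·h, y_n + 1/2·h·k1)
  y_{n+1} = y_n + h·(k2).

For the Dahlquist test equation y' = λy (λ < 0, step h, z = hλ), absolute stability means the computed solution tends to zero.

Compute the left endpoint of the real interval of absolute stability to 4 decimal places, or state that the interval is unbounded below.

With y'=λy (z=hλ):
  k1=λy_n ⇒ h·k1=z·y_n;  k2=λ(1+1/2z)y_n ⇒ h·k2=z(1+1/2z)y_n
  y_{n+1}/y_n = 1 + z(1+1/2z) = 1 + z + 1/2z²
  ⇒ R(z) = 1 + z + 1/2z².

Solve |R(x)|<1 on ℝ⁻.
x=-0.56: |R|=0.5968
R=1: x+1/2x²=0 ⇒ x=−2=-2.0000; min R=1−1/(4·1/2)=0.5000>−1
Confirm numerically:
  x=-1.524: |R|=0.63729 <1
  x=-1.216: |R|=0.52333 <1
  x=-1.042: |R|=0.50088 <1
  x=-0.849: |R|=0.51140 <1
  x=-2.481: |R|=1.59668 >1
  x=-2.319: |R|=1.36988 >1
  x=-2.161: |R|=1.17396 >1
So |R|<1 on (-2.0000, 0).

z* = -2.0000.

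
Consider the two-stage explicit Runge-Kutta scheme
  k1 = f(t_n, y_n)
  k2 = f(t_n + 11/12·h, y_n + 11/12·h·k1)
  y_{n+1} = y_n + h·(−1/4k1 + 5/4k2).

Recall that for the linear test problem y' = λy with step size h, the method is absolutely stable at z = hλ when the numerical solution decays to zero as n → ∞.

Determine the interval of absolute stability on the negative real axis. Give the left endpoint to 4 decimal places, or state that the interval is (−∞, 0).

(-0.8727, 0).

Test eqn y'=λy, z=hλ:
  k1=λy_n ⇒ h·k1=z·y_n;  k2=λ(1+11/12z)y_n ⇒ h·k2=z(1+11/12z)y_n
  y_{n+1}/y_n = 1 − 1/4z + 5/4z(1+11/12z) = 1 + z + 55/48z²
  ⇒ R(z) = 1 + z + 55/48z².

Boundary: |R(x)|=1, x<0.
x=-1.01: |R|=1.1589
R=1: x+55/48x²=0 ⇒ x=−48/55=-0.8727; min R=1−1/(4·55/48)=0.7818>−1
Confirm numerically:
  x=-0.851: |R|=0.97881 <1
  x=-0.606: |R|=0.81479 <1
  x=-0.459: |R|=0.78241 <1
  x=-1.469: |R|=2.00366 >1
  x=-1.070: |R|=1.24186 >1
  x=-0.920: |R|=1.04983 >1
Interval (-0.8727, 0).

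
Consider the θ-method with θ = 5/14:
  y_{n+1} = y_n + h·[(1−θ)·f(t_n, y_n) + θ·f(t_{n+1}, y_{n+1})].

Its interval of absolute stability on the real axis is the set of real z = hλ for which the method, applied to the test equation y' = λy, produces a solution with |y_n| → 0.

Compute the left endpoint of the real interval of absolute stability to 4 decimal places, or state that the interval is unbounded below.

Set f=λy, z=hλ:
  y_{n+1} = y_n + z·[9/14·y_n + 5/14·y_{n+1}] ⇒ (1 − 5/14z)y_{n+1} = (1 + 9/14z)y_n
  R(z) = (1 + 9/14z)/(1 − 5/14z).

Find x<0 with |R(x)|<1.
x=-1.49: |R|=0.0275
R=−1: 1+9/14x = −1+5/14x ⇒ -2/7x=2 ⇒ x=2/(-2/7)=-7.0000
Confirm numerically:
  x=-5.993: |R|=0.90838 <1
  x=-5.337: |R|=0.83650 <1
  x=-5.274: |R|=0.82898 <1
  x=-3.941: |R|=0.63697 <1
  x=-7.336: |R|=1.02652 >1
  x=-7.033: |R|=1.00268 >1
Interval (-7.0000, 0).

z* = -7.0000.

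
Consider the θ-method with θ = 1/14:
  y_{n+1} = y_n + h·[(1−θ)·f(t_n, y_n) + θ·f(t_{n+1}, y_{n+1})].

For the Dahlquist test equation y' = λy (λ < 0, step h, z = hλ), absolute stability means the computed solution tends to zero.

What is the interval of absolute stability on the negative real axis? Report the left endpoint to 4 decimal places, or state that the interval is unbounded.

(-2.3333, 0).

Test eqn y'=λy, z=hλ:
  y_{n+1} = y_n + z·[13/14·y_n + 1/14·y_{n+1}] ⇒ (1 − 1/14z)y_{n+1} = (1 + 13/14z)y_n
  R(z) = (1 + 13/14z)/(1 − 1/14z).

Find x<0 with |R(x)|<1.
x=-0.89: |R|=0.1632
R=−1: 1+13/14x = −1+1/14x ⇒ -6/7x=2 ⇒ x=2/(-6/7)=-2.3333
Confirm numerically:
  x=-1.800: |R|=0.59494 <1
  x=-1.597: |R|=0.43348 <1
  x=-1.554: |R|=0.39874 <1
  x=-1.457: |R|=0.31966 <1
  x=-2.864: |R|=1.37761 >1
  x=-2.780: |R|=1.31943 >1
  x=-2.713: |R|=1.27260 >1
Interval (-2.3333, 0).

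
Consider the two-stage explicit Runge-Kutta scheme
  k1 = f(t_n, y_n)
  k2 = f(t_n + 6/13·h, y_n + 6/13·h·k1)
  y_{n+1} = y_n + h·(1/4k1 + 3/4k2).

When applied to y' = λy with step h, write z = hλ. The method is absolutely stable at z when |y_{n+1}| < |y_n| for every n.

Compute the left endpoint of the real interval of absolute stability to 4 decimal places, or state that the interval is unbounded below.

With y'=λy (z=hλ):
  k1=λy_n ⇒ h·k1=z·y_n;  k2=λ(1+6/13z)y_n ⇒ h·k2=z(1+6/13z)y_n
  y_{n+1}/y_n = 1 + 1/4z + 3/4z(1+6/13z) = 1 + z + 9/26z²
  ⇒ R(z) = 1 + z + 9/26z².

Need |R(x)|<1, x<0.
x=-0.34: |R|=0.7000
R=1: x+9/26x²=0 ⇒ x=−26/9=-2.8889; min R=1−1/(4·9/26)=0.2778>−1
Confirm numerically:
  x=-2.524: |R|=0.68120 <1
  x=-2.360: |R|=0.56794 <1
  x=-1.773: |R|=0.31514 <1
  x=-1.642: |R|=0.29129 <1
  x=-3.050: |R|=1.17010 >1
  x=-3.032: |R|=1.15020 >1
Stable set (-2.8889, 0).

left endpoint -2.8889.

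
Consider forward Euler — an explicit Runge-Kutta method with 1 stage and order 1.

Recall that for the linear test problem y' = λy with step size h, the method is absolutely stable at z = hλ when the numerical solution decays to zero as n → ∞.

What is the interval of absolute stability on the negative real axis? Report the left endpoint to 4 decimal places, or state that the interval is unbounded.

Test eqn y'=λy, z=hλ:
  order 1, 1-stage ⇒ R(z)=1+z
  (e.g. R(-0.74)=0.26000, |R|=0.26000)

Need |R(x)|<1, x<0.
x=-0.74: |R|=0.2600
|R(-1.88)|=0.8800 |R(-1.8)|=0.8000 |R(-1.4)|=0.4000
Bisect:
  x_lo=-2.6147 |R|=1.6147  x_hi=-0.2017 |R|=0.7983
  mid=-1.40821 |R|=0.40821 →hi
  mid=-2.01146 |R|=1.01146 →lo
  mid=-1.70984 |R|=0.70984 →hi
  mid=-1.86065 |R|=0.86065 →hi
  mid=-1.93606 |R|=0.93606 →hi
  mid=-1.97376 |R|=0.97376 →hi
  mid=-1.99261 |R|=0.99261 →hi
  mid=-2.00204 |R|=1.00204 →lo
  ...
  [-2.00012,-1.99998] ⇒ x*=-2.0000
Interval (-2.0000, 0).

z∈(-2.0000,0).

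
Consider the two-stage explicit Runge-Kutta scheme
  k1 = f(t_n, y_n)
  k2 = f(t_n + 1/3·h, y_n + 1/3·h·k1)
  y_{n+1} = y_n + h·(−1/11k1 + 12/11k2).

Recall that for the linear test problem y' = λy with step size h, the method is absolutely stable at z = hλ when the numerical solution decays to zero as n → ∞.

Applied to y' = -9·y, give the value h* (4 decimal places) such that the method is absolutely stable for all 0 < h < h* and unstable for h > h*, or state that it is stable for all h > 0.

With y'=λy (z=hλ):
  k1=λy_n ⇒ h·k1=z·y_n;  k2=λ(1+1/3z)y_n ⇒ h·k2=z(1+1/3z)y_n
  y_{n+1}/y_n = 1 − 1/11z + 12/11z(1+1/3z) = 1 + z + 4/11z²
  Hence R(z) = 1 + z + 4/11z².

Find x<0 with |R(x)|<1.
x=-1.68: |R|=0.3463
R=1: x+4/11x²=0 ⇒ x=−11/4=-2.7500; min R=1−1/(4·4/11)=0.3125>−1
Confirm numerically:
  x=-2.168: |R|=0.54117 <1
  x=-1.840: |R|=0.39113 <1
  x=-1.218: |R|=0.32146 <1
  x=-3.303: |R|=1.66420 >1
  x=-2.786: |R|=1.03647 >1
Interval (-2.7500, 0).

(-2.7500,0); λ=-9 ⇒ h* = (11/4)/9 = 0.3056.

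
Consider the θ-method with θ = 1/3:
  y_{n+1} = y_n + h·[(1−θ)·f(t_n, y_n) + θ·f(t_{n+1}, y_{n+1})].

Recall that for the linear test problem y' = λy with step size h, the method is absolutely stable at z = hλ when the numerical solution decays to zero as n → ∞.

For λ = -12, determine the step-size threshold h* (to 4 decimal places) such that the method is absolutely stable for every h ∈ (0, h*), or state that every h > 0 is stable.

(-6.0000,0); λ=-12 ⇒ h* = (6)/12 = 0.5000.

With y'=λy (z=hλ):
  y_{n+1} = y_n + z·[2/3·y_n + 1/3·y_{n+1}] ⇒ (1 − 1/3z)y_{n+1} = (1 + 2/3z)y_n
  so R(z) = (1 + 2/3z)/(1 − 1/3z).

Boundary: |R(x)|=1, x<0.
x=-1.35: |R|=0.0690
R=−1: 1+2/3x = −1+1/3x ⇒ -1/3x=2 ⇒ x=2/(-1/3)=-6.0000
Confirm numerically:
  x=-4.346: |R|=0.77484 <1
  x=-3.298: |R|=0.57097 <1
  x=-2.453: |R|=0.34953 <1
  x=-6.513: |R|=1.05393 >1
  x=-6.224: |R|=1.02428 >1
Stable set (-6.0000, 0).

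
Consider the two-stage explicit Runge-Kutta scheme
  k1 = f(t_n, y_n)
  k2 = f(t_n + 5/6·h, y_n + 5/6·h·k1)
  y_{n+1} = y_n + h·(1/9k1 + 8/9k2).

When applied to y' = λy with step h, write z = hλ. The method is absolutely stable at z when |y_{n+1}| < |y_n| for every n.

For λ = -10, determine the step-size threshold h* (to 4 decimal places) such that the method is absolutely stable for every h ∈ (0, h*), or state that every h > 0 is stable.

(-1.3500,0); λ=-10 ⇒ h* = (27/20)/10 = 0.1350.

With y'=λy (z=hλ):
  k1=λy_n ⇒ h·k1=z·y_n;  k2=λ(1+5/6z)y_n ⇒ h·k2=z(1+5/6z)y_n
  y_{n+1}/y_n = 1 + 1/9z + 8/9z(1+5/6z) = 1 + z + 20/27z²
  so R(z) = 1 + z + 20/27z².

Boundary: |R(x)|=1, x<0.
x=-0.97: |R|=0.7270
R=1: x+20/27x²=0 ⇒ x=−27/20=-1.3500; min R=1−1/(4·20/27)=0.6625>−1
Confirm numerically:
  x=-1.228: |R|=0.88903 <1
  x=-1.107: |R|=0.80074 <1
  x=-0.837: |R|=0.68194 <1
  x=-1.570: |R|=1.25585 >1
  x=-1.445: |R|=1.10169 >1
So |R|<1 on (-1.3500, 0).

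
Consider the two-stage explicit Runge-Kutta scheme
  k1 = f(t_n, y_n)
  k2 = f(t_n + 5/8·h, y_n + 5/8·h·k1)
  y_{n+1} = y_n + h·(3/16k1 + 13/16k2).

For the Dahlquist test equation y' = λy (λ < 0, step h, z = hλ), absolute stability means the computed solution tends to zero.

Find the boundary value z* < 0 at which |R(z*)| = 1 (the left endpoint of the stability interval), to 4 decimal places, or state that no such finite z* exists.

On y'=λy, z=hλ:
  k1=λy_n ⇒ h·k1=z·y_n;  k2=λ(1+5/8z)y_n ⇒ h·k2=z(1+5/8z)y_n
  y_{n+1}/y_n = 1 + 3/16z + 13/16z(1+5/8z) = 1 + z + 65/128z²
  so R(z) = 1 + z + 65/128z².

Need |R(x)|<1, x<0.
x=-0.47: |R|=0.6422
R=1: x+65/128x²=0 ⇒ x=−128/65=-1.9692; min R=1−1/(4·65/128)=0.5077>−1
Confirm numerically:
  x=-1.123: |R|=0.51742 <1
  x=-1.079: |R|=0.51222 <1
  x=-0.830: |R|=0.51983 <1
  x=-2.295: |R|=1.37966 >1
  x=-2.132: |R|=1.17622 >1
So |R|<1 on (-1.9692, 0).

left endpoint -1.9692.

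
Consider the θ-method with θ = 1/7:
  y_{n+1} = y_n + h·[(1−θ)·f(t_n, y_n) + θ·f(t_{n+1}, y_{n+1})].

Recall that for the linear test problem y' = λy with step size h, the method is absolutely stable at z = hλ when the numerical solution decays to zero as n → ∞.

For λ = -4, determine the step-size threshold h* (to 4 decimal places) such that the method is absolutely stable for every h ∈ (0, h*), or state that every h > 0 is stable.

Test eqn y'=λy, z=hλ:
  y_{n+1} = y_n + z·[6/7·y_n + 1/7·y_{n+1}] ⇒ (1 − 1/7z)y_{n+1} = (1 + 6/7z)y_n
  R(z) = (1 + 6/7z)/(1 − 1/7z).

Need |R(x)|<1, x<0.
x=-1.54: |R|=0.2623
R=−1: 1+6/7x = −1+1/7x ⇒ -5/7x=2 ⇒ x=2/(-5/7)=-2.8000
Confirm numerically:
  x=-2.638: |R|=0.91596 <1
  x=-1.989: |R|=0.54889 <1
  x=-1.804: |R|=0.43435 <1
  x=-3.382: |R|=1.28029 >1
  x=-2.897: |R|=1.04900 >1
Stable set (-2.8000, 0).

(-2.8000,0); λ=-4 ⇒ h* = (14/5)/4 = 0.7000.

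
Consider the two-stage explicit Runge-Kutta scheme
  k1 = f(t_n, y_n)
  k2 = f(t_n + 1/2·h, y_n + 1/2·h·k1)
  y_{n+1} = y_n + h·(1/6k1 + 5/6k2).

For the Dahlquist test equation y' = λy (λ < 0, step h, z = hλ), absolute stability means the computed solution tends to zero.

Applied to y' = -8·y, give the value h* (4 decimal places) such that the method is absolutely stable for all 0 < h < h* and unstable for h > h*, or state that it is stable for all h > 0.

(-2.4000,0); λ=-8 ⇒ h* = (12/5)/8 = 0.3000.

On y'=λy, z=hλ:
  k1=λy_n ⇒ h·k1=z·y_n;  k2=λ(1+1/2z)y_n ⇒ h·k2=z(1+1/2z)y_n
  y_{n+1}/y_n = 1 + 1/6z + 5/6z(1+1/2z) = 1 + z + 5/12z²
  R(z) = 1 + z + 5/12z².

Solve |R(x)|<1 on ℝ⁻.
x=-1.79: |R|=0.5450
R=1: x+5/12x²=0 ⇒ x=−12/5=-2.4000; min R=1−1/(4·5/12)=0.4000>−1
Confirm numerically:
  x=-2.144: |R|=0.77131 <1
  x=-2.066: |R|=0.71248 <1
  x=-1.452: |R|=0.42646 <1
  x=-2.789: |R|=1.45205 >1
  x=-2.606: |R|=1.22368 >1
Interval (-2.4000, 0).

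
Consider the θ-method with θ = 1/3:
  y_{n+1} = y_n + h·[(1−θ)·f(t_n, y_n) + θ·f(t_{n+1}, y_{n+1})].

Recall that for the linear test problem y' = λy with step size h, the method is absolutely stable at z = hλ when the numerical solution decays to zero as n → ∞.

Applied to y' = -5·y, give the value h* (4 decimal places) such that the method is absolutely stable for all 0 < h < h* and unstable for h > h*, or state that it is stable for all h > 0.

(-6.0000,0); λ=-5 ⇒ h* = (6)/5 = 1.2000.

With y'=λy (z=hλ):
  y_{n+1} = y_n + z·[2/3·y_n + 1/3·y_{n+1}] ⇒ (1 − 1/3z)y_{n+1} = (1 + 2/3z)y_n
  R(z) = (1 + 2/3z)/(1 − 1/3z).

Find x<0 with |R(x)|<1.
x=-0.43: |R|=0.6239
R=−1: 1+2/3x = −1+1/3x ⇒ -1/3x=2 ⇒ x=2/(-1/3)=-6.0000
Confirm numerically:
  x=-4.220: |R|=0.75346 <1
  x=-3.183: |R|=0.54440 <1
  x=-2.714: |R|=0.42492 <1
  x=-6.516: |R|=1.05422 >1
  x=-6.344: |R|=1.03682 >1
Stable set (-6.0000, 0).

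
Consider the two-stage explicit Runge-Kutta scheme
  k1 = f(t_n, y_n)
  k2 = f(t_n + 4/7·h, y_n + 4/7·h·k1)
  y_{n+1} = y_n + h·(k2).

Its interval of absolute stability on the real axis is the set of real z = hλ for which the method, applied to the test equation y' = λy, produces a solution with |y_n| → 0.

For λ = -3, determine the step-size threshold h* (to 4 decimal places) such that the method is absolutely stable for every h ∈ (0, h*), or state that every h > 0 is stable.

On y'=λy, z=hλ:
  k1=λy_n ⇒ h·k1=z·y_n;  k2=λ(1+4/7z)y_n ⇒ h·k2=z(1+4/7z)y_n
  y_{n+1}/y_n = 1 + z(1+4/7z) = 1 + z + 4/7z²
  ⇒ R(z) = 1 + z + 4/7z².

Find x<0 with |R(x)|<1.
x=-0.93: |R|=0.5642
R=1: x+4/7x²=0 ⇒ x=−7/4=-1.7500; min R=1−1/(4·4/7)=0.5625>−1
Confirm numerically:
  x=-1.487: |R|=0.77653 <1
  x=-1.090: |R|=0.58891 <1
  x=-0.904: |R|=0.56298 <1
  x=-0.892: |R|=0.56267 <1
  x=-2.140: |R|=1.47691 >1
  x=-2.064: |R|=1.37034 >1
  x=-1.904: |R|=1.16755 >1
Interval (-1.7500, 0).

(-1.7500,0); λ=-3 ⇒ h* = (7/4)/3 = 0.5833.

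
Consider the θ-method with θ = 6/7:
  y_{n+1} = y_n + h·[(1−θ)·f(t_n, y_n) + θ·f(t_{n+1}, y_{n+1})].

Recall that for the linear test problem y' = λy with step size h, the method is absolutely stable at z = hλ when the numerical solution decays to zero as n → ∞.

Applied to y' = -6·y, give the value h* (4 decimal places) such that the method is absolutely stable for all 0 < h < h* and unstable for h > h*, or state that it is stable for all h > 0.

interval (−∞, 0). Any h>0 works for λ=-6.

With y'=λy (z=hλ):
  y_{n+1} = y_n + z·[1/7·y_n + 6/7·y_{n+1}] ⇒ (1 − 6/7z)y_{n+1} = (1 + 1/7z)y_n
  R(z) = (1 + 1/7z)/(1 − 6/7z).

Solve |R(x)|<1 on ℝ⁻.
x=-0.43: |R|=0.6858
x=-2: |R|=0.2632
x=-10: |R|=0.0448
x=-100: |R|=0.1532
θ=6/7≥1/2 ⇒ |1+1/7x|<|1−6/7x| ∀x<0 ⇒ interval (−∞,0).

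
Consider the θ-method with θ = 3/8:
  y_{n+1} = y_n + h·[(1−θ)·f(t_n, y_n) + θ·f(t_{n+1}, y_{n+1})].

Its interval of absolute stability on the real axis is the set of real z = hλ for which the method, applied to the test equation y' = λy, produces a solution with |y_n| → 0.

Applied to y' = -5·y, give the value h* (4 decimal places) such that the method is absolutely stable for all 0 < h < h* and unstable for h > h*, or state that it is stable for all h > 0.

Set f=λy, z=hλ:
  y_{n+1} = y_n + z·[5/8·y_n + 3/8·y_{n+1}] ⇒ (1 − 3/8z)y_{n+1} = (1 + 5/8z)y_n
  Hence R(z) = (1 + 5/8z)/(1 − 3/8z).

Solve |R(x)|<1 on ℝ⁻.
x=-1.09: |R|=0.2263
R=−1: 1+5/8x = −1+3/8x ⇒ -1/4x=2 ⇒ x=2/(-1/4)=-8.0000
Confirm numerically:
  x=-6.891: |R|=0.92264 <1
  x=-3.605: |R|=0.53282 <1
  x=-3.520: |R|=0.51724 <1
  x=-3.289: |R|=0.47266 <1
  x=-8.474: |R|=1.02836 >1
  x=-8.213: |R|=1.01305 >1
  x=-8.091: |R|=1.00564 >1
So |R|<1 on (-8.0000, 0).

(-8.0000,0); λ=-5 ⇒ h* = (8)/5 = 1.6000.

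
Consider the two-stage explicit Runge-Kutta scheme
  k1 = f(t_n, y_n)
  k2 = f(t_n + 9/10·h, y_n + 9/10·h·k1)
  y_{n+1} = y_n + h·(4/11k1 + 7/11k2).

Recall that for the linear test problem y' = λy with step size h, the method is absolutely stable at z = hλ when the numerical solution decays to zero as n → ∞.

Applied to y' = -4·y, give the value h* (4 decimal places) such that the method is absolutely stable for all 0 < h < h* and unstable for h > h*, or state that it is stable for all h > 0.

(-1.7460,0); λ=-4 ⇒ h* = (110/63)/4 = 0.4365.

With y'=λy (z=hλ):
  k1=λy_n ⇒ h·k1=z·y_n;  k2=λ(1+9/10z)y_n ⇒ h·k2=z(1+9/10z)y_n
  y_{n+1}/y_n = 1 + 4/11z + 7/11z(1+9/10z) = 1 + z + 63/110z²
  ⇒ R(z) = 1 + z + 63/110z².

Need |R(x)|<1, x<0.
x=-0.54: |R|=0.6270
R=1: x+63/110x²=0 ⇒ x=−110/63=-1.7460; min R=1−1/(4·63/110)=0.5635>−1
Confirm numerically:
  x=-1.365: |R|=0.70212 <1
  x=-1.260: |R|=0.64926 <1
  x=-1.107: |R|=0.59485 <1
  x=-2.172: |R|=1.52989 >1
  x=-1.933: |R|=1.20699 >1
Interval (-1.7460, 0).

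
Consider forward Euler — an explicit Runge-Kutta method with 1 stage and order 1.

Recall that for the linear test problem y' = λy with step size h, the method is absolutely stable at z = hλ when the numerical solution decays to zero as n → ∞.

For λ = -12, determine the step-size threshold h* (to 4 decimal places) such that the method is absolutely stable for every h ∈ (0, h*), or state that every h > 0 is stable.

(-2.0000,0); λ=-12 ⇒ h* = 0.1667.

Set f=λy, z=hλ:
  order 1, 1-stage ⇒ R(z)=1+z
  (e.g. R(-1.59)=-0.59000, |R|=0.59000)

Boundary: |R(x)|=1, x<0.
x=-1.59: |R|=0.5900
|R(-2.22)|=1.2200 |R(-1.04)|=0.0400 |R(-0.9)|=0.1000
Bisect:
  x_lo=-2.3377 |R|=1.3377  x_hi=-0.0662 |R|=0.9338
  mid=-1.20195 |R|=0.20195 →hi
  mid=-1.76980 |R|=0.76980 →hi
  mid=-2.05372 |R|=1.05372 →lo
  mid=-1.91176 |R|=0.91176 →hi
  mid=-1.98274 |R|=0.98274 →hi
  mid=-2.01823 |R|=1.01823 →lo
  mid=-2.00049 |R|=1.00049 →lo
  mid=-1.99162 |R|=0.99162 →hi
  mid=-1.99605 |R|=0.99605 →hi
  mid=-1.99827 |R|=0.99827 →hi
  ...
  [-2.00007,-1.99993] ⇒ x*=-2.0000
So |R|<1 on (-2.0000, 0).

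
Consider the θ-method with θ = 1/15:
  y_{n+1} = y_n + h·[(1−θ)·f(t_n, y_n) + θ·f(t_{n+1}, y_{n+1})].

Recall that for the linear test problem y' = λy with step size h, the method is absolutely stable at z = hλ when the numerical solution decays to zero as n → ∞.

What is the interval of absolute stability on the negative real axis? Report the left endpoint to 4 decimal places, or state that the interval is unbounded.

z∈(-2.3077,0).

Test eqn y'=λy, z=hλ:
  y_{n+1} = y_n + z·[14/15·y_n + 1/15·y_{n+1}] ⇒ (1 − 1/15z)y_{n+1} = (1 + 14/15z)y_n
  so R(z) = (1 + 14/15z)/(1 − 1/15z).

Solve |R(x)|<1 on ℝ⁻.
x=-1.3: |R|=0.1963
R=−1: 1+14/15x = −1+1/15x ⇒ -13/15x=2 ⇒ x=2/(-13/15)=-2.3077
Confirm numerically:
  x=-1.333: |R|=0.22421 <1
  x=-1.155: |R|=0.07242 <1
  x=-0.978: |R|=0.08186 <1
  x=-2.791: |R|=1.35316 >1
  x=-2.348: |R|=1.03021 >1
Interval (-2.3077, 0).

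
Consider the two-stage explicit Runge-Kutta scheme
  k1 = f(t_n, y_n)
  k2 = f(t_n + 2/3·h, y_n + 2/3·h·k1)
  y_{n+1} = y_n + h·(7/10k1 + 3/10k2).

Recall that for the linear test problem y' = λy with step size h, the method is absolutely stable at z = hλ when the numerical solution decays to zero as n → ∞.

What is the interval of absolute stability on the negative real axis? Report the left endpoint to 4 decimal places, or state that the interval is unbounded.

With y'=λy (z=hλ):
  k1=λy_n ⇒ h·k1=z·y_n;  k2=λ(1+2/3z)y_n ⇒ h·k2=z(1+2/3z)y_n
  y_{n+1}/y_n = 1 + 7/10z + 3/10z(1+2/3z) = 1 + z + 1/5z²
  R(z) = 1 + z + 1/5z².

Find x<0 with |R(x)|<1.
x=-0.67: |R|=0.4198
R=1: x+1/5x²=0 ⇒ x=−5=-5.0000; min R=1−1/(4·1/5)=-0.2500>−1
Confirm numerically:
  x=-4.670: |R|=0.69178 <1
  x=-3.038: |R|=0.19211 <1
  x=-2.178: |R|=0.22926 <1
  x=-5.524: |R|=1.57892 >1
  x=-5.432: |R|=1.46932 >1
  x=-5.236: |R|=1.24714 >1
So |R|<1 on (-5.0000, 0).

(-5.0000, 0).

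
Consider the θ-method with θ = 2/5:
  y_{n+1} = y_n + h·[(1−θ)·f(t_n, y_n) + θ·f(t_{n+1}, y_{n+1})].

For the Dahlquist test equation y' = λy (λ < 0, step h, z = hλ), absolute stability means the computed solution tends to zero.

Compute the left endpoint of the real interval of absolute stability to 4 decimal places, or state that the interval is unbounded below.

left endpoint -10.0000.

Test eqn y'=λy, z=hλ:
  y_{n+1} = y_n + z·[3/5·y_n + 2/5·y_{n+1}] ⇒ (1 − 2/5z)y_{n+1} = (1 + 3/5z)y_n
  so R(z) = (1 + 3/5z)/(1 − 2/5z).

Boundary: |R(x)|=1, x<0.
x=-0.51: |R|=0.5764
R=−1: 1+3/5x = −1+2/5x ⇒ -1/5x=2 ⇒ x=2/(-1/5)=-10.0000
Confirm numerically:
  x=-8.066: |R|=0.90848 <1
  x=-6.595: |R|=0.81281 <1
  x=-5.846: |R|=0.75114 <1
  x=-4.803: |R|=0.64419 <1
  x=-10.434: |R|=1.01678 >1
  x=-10.104: |R|=1.00413 >1
  x=-10.100: |R|=1.00397 >1
Interval (-10.0000, 0).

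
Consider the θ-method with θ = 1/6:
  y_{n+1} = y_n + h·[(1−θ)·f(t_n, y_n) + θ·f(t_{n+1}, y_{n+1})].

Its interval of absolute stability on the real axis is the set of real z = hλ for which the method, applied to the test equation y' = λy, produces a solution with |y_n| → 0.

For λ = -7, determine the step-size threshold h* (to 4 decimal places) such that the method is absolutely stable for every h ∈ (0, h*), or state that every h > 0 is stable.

With y'=λy (z=hλ):
  y_{n+1} = y_n + z·[5/6·y_n + 1/6·y_{n+1}] ⇒ (1 − 1/6z)y_{n+1} = (1 + 5/6z)y_n
  R(z) = (1 + 5/6z)/(1 − 1/6z).

Solve |R(x)|<1 on ℝ⁻.
x=-0.41: |R|=0.6162
R=−1: 1+5/6x = −1+1/6x ⇒ -2/3x=2 ⇒ x=2/(-2/3)=-3.0000
Confirm numerically:
  x=-2.222: |R|=0.62150 <1
  x=-1.637: |R|=0.28611 <1
  x=-1.446: |R|=0.16519 <1
  x=-3.310: |R|=1.13319 >1
  x=-3.085: |R|=1.03742 >1
So |R|<1 on (-3.0000, 0).

(-3.0000,0); λ=-7 ⇒ h* = (3)/7 = 0.4286.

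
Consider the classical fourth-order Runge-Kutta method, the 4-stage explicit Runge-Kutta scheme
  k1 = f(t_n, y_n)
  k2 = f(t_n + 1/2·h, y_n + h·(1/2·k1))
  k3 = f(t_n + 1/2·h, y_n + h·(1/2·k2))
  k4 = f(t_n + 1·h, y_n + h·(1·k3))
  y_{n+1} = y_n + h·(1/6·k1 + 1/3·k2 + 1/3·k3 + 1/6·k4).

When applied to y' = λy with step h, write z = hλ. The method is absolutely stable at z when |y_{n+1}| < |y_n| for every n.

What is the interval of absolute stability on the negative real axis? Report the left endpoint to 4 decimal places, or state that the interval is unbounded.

z∈(-2.7853,0).

Test eqn y'=λy, z=hλ:
  order 4, 4-stage ⇒ R(z)=1+z+z^2/2+z^3/6+z^4/24
  (e.g. R(-0.32)=0.72618, |R|=0.72618)

Boundary: |R(x)|=1, x<0.
x=-0.32: |R|=0.7262
|R(-2.78)|=0.9920 |R(-2.37)|=0.5343 |R(-2.06)|=0.3552
Bisect:
  x_lo=-3.2314 |R|=1.9090  x_hi=-0.2126 |R|=0.8085
  mid=-1.72202 |R|=0.27598 →hi
  mid=-2.47672 |R|=0.62608 →hi
  mid=-2.85407 |R|=1.10874 →lo
  mid=-2.66540 |R|=0.83378 →hi
  mid=-2.75973 |R|=0.96214 →hi
  mid=-2.80690 |R|=1.03307 →lo
  mid=-2.78332 |R|=0.99702 →hi
  mid=-2.79511 |R|=1.01490 →lo
  ...
  [-2.78534,-2.78516] ⇒ x*=-2.7853
Interval (-2.7853, 0).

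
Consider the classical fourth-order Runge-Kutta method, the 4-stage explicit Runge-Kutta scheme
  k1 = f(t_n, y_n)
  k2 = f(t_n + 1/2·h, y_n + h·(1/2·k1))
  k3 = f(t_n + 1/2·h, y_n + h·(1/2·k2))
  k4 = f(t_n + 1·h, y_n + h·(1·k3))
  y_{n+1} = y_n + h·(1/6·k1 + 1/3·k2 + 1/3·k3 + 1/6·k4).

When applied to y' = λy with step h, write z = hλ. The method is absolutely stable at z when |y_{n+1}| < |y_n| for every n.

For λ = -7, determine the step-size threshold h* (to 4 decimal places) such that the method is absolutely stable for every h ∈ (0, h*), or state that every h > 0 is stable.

(-2.7853,0); λ=-7 ⇒ h* = 0.3979.

With y'=λy (z=hλ):
  order 4, 4-stage ⇒ R(z)=1+z+z^2/2+z^3/6+z^4/24
  (e.g. R(-0.97)=0.38523, |R|=0.38523)

Boundary: |R(x)|=1, x<0.
x=-0.97: |R|=0.3852
|R(-2.38)|=0.5422 |R(-1.21)|=0.3161 |R(-0.78)|=0.4605
Bisect:
  x_lo=-3.4563 |R|=2.5813  x_hi=-0.1834 |R|=0.8325
  mid=-1.81983 |R|=0.28858 →hi
  mid=-2.63805 |R|=0.79977 →hi
  mid=-3.04717 |R|=1.47215 →lo
  mid=-2.84261 |R|=1.08991 →lo
  mid=-2.74033 |R|=0.93430 →hi
  mid=-2.79147 |R|=1.00935 →lo
  mid=-2.76590 |R|=0.97115 →hi
  ...
  [-2.78548,-2.78528] ⇒ x*=-2.7853
So |R|<1 on (-2.7853, 0).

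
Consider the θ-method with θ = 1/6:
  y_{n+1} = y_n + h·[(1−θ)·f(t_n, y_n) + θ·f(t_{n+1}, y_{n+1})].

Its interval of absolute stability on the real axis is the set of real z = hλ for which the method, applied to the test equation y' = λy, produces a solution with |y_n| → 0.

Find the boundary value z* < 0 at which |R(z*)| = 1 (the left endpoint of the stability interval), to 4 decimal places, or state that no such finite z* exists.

left endpoint -3.0000.

With y'=λy (z=hλ):
  y_{n+1} = y_n + z·[5/6·y_n + 1/6·y_{n+1}] ⇒ (1 − 1/6z)y_{n+1} = (1 + 5/6z)y_n
  Hence R(z) = (1 + 5/6z)/(1 − 1/6z).

Boundary: |R(x)|=1, x<0.
x=-1.66: |R|=0.3003
R=−1: 1+5/6x = −1+1/6x ⇒ -2/3x=2 ⇒ x=2/(-2/3)=-3.0000
Confirm numerically:
  x=-2.377: |R|=0.70252 <1
  x=-2.313: |R|=0.66943 <1
  x=-2.185: |R|=0.60171 <1
  x=-3.424: |R|=1.17997 >1
  x=-3.327: |R|=1.14024 >1
  x=-3.257: |R|=1.11105 >1
Stable set (-3.0000, 0).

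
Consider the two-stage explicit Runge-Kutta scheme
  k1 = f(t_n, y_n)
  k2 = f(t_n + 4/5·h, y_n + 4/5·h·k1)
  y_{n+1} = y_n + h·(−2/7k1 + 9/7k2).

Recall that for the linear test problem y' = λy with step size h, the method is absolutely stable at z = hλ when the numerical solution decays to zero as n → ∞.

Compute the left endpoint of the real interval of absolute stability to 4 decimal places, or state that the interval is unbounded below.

Test eqn y'=λy, z=hλ:
  k1=λy_n ⇒ h·k1=z·y_n;  k2=λ(1+4/5z)y_n ⇒ h·k2=z(1+4/5z)y_n
  y_{n+1}/y_n = 1 − 2/7z + 9/7z(1+4/5z) = 1 + z + 36/35z²
  ⇒ R(z) = 1 + z + 36/35z².

Solve |R(x)|<1 on ℝ⁻.
x=-0.94: |R|=0.9688
R=1: x+36/35x²=0 ⇒ x=−35/36=-0.9722; min R=1−1/(4·36/35)=0.7569>−1
Confirm numerically:
  x=-0.793: |R|=0.85382 <1
  x=-0.756: |R|=0.83187 <1
  x=-0.602: |R|=0.77076 <1
  x=-0.400: |R|=0.76457 <1
  x=-1.077: |R|=1.11607 >1
  x=-1.003: |R|=1.03175 >1
Interval (-0.9722, 0).

left endpoint -0.9722.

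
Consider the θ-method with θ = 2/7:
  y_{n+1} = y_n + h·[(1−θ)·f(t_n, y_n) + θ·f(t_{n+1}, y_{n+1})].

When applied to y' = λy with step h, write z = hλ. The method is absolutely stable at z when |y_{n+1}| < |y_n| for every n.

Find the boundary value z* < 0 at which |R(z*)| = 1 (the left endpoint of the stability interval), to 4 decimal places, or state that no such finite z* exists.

With y'=λy (z=hλ):
  y_{n+1} = y_n + z·[5/7·y_n + 2/7·y_{n+1}] ⇒ (1 − 2/7z)y_{n+1} = (1 + 5/7z)y_n
  Hence R(z) = (1 + 5/7z)/(1 − 2/7z).

Solve |R(x)|<1 on ℝ⁻.
x=-1.64: |R|=0.1167
R=−1: 1+5/7x = −1+2/7x ⇒ -3/7x=2 ⇒ x=2/(-3/7)=-4.6667
Confirm numerically:
  x=-3.568: |R|=0.76684 <1
  x=-2.924: |R|=0.59309 <1
  x=-2.181: |R|=0.34369 <1
  x=-5.159: |R|=1.08529 >1
  x=-4.859: |R|=1.03451 >1
So |R|<1 on (-4.6667, 0).

z* = -4.6667.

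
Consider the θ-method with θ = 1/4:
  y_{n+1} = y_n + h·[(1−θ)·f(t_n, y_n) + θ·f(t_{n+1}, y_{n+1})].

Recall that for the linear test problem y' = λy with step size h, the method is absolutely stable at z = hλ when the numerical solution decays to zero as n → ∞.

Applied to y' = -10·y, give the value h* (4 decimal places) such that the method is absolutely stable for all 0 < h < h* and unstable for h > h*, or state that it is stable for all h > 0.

Set f=λy, z=hλ:
  y_{n+1} = y_n + z·[3/4·y_n + 1/4·y_{n+1}] ⇒ (1 − 1/4z)y_{n+1} = (1 + 3/4z)y_n
  Hence R(z) = (1 + 3/4z)/(1 − 1/4z).

Find x<0 with |R(x)|<1.
x=-1.62: |R|=0.1530
R=−1: 1+3/4x = −1+1/4x ⇒ -1/2x=2 ⇒ x=2/(-1/2)=-4.0000
Confirm numerically:
  x=-3.338: |R|=0.81957 <1
  x=-3.160: |R|=0.76536 <1
  x=-2.081: |R|=0.36885 <1
  x=-4.415: |R|=1.09863 >1
  x=-4.298: |R|=1.07182 >1
Stable set (-4.0000, 0).

(-4.0000,0); λ=-10 ⇒ h* = (4)/10 = 0.4000.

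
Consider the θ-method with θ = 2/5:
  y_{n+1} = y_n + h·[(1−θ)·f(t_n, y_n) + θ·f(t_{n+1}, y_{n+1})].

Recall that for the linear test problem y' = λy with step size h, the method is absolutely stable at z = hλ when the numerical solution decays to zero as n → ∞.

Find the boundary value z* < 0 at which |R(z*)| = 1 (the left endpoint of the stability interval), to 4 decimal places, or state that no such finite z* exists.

z* = -10.0000.

On y'=λy, z=hλ:
  y_{n+1} = y_n + z·[3/5·y_n + 2/5·y_{n+1}] ⇒ (1 − 2/5z)y_{n+1} = (1 + 3/5z)y_n
  ⇒ R(z) = (1 + 3/5z)/(1 − 2/5z).

Solve |R(x)|<1 on ℝ⁻.
x=-0.87: |R|=0.3546
R=−1: 1+3/5x = −1+2/5x ⇒ -1/5x=2 ⇒ x=2/(-1/5)=-10.0000
Confirm numerically:
  x=-9.169: |R|=0.96439 <1
  x=-8.165: |R|=0.91397 <1
  x=-6.959: |R|=0.83925 <1
  x=-5.022: |R|=0.66910 <1
  x=-10.450: |R|=1.01737 >1
  x=-10.350: |R|=1.01362 >1
So |R|<1 on (-10.0000, 0).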